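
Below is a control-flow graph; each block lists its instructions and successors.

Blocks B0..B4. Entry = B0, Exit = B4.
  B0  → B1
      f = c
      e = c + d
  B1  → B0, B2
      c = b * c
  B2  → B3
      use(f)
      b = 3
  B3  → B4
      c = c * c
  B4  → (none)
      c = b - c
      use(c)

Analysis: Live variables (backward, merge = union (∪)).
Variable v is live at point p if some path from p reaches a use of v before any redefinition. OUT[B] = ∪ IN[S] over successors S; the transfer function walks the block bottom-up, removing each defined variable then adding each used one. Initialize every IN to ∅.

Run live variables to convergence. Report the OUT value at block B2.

Fixpoint table:
  B0:  IN={b, c, d}  OUT={b, c, d, f}
  B1:  IN={b, c, d, f}  OUT={b, c, d, f}
  B2:  IN={c, f}  OUT={b, c}
  B3:  IN={b, c}  OUT={b, c}
  B4:  IN={b, c}  OUT={}

Merge at B2: OUT[B2] = IN[B3] = {b, c}

Answer: {b, c}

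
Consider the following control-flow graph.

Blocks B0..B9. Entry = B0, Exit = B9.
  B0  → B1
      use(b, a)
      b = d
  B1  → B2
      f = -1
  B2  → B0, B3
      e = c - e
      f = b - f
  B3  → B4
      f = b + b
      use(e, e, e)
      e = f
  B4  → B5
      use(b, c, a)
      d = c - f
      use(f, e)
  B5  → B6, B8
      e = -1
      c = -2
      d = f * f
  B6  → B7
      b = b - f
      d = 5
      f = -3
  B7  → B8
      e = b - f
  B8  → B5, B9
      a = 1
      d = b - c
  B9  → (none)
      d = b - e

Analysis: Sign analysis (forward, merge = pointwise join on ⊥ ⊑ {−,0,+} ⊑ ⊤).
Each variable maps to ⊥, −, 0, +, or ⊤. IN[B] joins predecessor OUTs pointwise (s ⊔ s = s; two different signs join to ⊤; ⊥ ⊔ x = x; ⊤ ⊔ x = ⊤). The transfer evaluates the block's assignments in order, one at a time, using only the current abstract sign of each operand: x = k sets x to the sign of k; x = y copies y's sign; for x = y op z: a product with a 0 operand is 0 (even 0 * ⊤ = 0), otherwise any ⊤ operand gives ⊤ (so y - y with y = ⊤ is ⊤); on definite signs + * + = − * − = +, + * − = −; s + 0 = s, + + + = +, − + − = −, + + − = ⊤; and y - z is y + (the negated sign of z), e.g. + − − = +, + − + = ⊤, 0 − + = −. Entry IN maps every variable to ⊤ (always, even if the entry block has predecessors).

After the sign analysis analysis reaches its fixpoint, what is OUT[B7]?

Converged values:
  B0: | IN=(all ⊤) | OUT=(all ⊤)
  B1: | IN=(all ⊤) | OUT={f:-; rest ⊤}
  B2: | IN={f:-; rest ⊤} | OUT=(all ⊤)
  B3: | IN=(all ⊤) | OUT=(all ⊤)
  B4: | IN=(all ⊤) | OUT=(all ⊤)
  B5: | IN=(all ⊤) | OUT={c:-, e:-; rest ⊤}
  B6: | IN={c:-, e:-; rest ⊤} | OUT={c:-, d:+, e:-, f:-; rest ⊤}
  B7: | IN={c:-, d:+, e:-, f:-; rest ⊤} | OUT={c:-, d:+, f:-; rest ⊤}
  B8: | IN={c:-; rest ⊤} | OUT={a:+, c:-; rest ⊤}
  B9: | IN={a:+, c:-; rest ⊤} | OUT={a:+, c:-; rest ⊤}

Merge at B7: IN[B7] = OUT[B6] = {a: ⊤, b: ⊤, c: -, d: +, e: -, f: -}
Applying B7's transfer function to that IN value gives OUT[B7] (row B7 above).

Answer: {a: ⊤, b: ⊤, c: -, d: +, e: ⊤, f: -}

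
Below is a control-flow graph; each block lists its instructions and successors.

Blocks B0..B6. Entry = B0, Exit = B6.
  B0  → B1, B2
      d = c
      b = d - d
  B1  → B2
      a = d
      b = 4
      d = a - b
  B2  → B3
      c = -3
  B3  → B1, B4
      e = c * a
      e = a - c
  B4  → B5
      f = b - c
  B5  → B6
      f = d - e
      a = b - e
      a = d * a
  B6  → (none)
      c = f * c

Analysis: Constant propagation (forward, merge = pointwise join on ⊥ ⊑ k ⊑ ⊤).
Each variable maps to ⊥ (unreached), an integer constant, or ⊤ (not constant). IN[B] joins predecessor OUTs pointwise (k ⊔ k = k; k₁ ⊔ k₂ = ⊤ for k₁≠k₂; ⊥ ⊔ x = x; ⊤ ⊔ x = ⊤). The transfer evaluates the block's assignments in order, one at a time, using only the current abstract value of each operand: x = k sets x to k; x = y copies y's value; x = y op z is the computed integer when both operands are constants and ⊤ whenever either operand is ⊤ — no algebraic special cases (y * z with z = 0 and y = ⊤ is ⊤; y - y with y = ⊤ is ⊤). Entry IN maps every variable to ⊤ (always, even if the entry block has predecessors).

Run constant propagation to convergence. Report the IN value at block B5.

Fixpoint table:
  B0:  IN=(all ⊤)  OUT=(all ⊤)
  B1:  IN=(all ⊤)  OUT={b:4; rest ⊤}
  B2:  IN=(all ⊤)  OUT={c:-3; rest ⊤}
  B3:  IN={c:-3; rest ⊤}  OUT={c:-3; rest ⊤}
  B4:  IN={c:-3; rest ⊤}  OUT={c:-3; rest ⊤}
  B5:  IN={c:-3; rest ⊤}  OUT={c:-3; rest ⊤}
  B6:  IN={c:-3; rest ⊤}  OUT=(all ⊤)

Merge at B5: IN[B5] = OUT[B4] = {a: ⊤, b: ⊤, c: -3, d: ⊤, e: ⊤, f: ⊤}

Answer: {a: ⊤, b: ⊤, c: -3, d: ⊤, e: ⊤, f: ⊤}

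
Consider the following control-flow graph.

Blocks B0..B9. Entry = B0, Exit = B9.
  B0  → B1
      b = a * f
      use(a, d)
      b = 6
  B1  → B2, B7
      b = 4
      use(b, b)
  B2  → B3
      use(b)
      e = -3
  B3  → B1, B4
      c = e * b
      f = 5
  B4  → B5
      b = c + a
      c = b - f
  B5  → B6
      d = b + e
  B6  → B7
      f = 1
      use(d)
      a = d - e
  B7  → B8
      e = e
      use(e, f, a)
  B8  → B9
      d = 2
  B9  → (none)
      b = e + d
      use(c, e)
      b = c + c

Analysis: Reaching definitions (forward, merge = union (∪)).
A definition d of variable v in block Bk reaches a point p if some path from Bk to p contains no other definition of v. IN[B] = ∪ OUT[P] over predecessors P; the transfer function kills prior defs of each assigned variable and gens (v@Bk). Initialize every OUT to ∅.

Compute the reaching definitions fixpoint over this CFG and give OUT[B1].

Per-block solution:
  B0:  IN={}  OUT={b@B0}
  B1:  IN={b@B0, b@B1, c@B3, e@B2, f@B3}  OUT={b@B1, c@B3, e@B2, f@B3}
  B2:  IN={b@B1, c@B3, e@B2, f@B3}  OUT={b@B1, c@B3, e@B2, f@B3}
  B3:  IN={b@B1, c@B3, e@B2, f@B3}  OUT={b@B1, c@B3, e@B2, f@B3}
  B4:  IN={b@B1, c@B3, e@B2, f@B3}  OUT={b@B4, c@B4, e@B2, f@B3}
  B5:  IN={b@B4, c@B4, e@B2, f@B3}  OUT={b@B4, c@B4, d@B5, e@B2, f@B3}
  B6:  IN={b@B4, c@B4, d@B5, e@B2, f@B3}  OUT={a@B6, b@B4, c@B4, d@B5, e@B2, f@B6}
  B7:  IN={a@B6, b@B1, b@B4, c@B3, c@B4, d@B5, e@B2, f@B3, f@B6}  OUT={a@B6, b@B1, b@B4, c@B3, c@B4, d@B5, e@B7, f@B3, f@B6}
  B8:  IN={a@B6, b@B1, b@B4, c@B3, c@B4, d@B5, e@B7, f@B3, f@B6}  OUT={a@B6, b@B1, b@B4, c@B3, c@B4, d@B8, e@B7, f@B3, f@B6}
  B9:  IN={a@B6, b@B1, b@B4, c@B3, c@B4, d@B8, e@B7, f@B3, f@B6}  OUT={a@B6, b@B9, c@B3, c@B4, d@B8, e@B7, f@B3, f@B6}

Merge at B1: IN[B1] = OUT[B0] ⊔ OUT[B3] = {b@B0, b@B1, c@B3, e@B2, f@B3}
Applying B1's transfer function to that IN value gives OUT[B1] (row B1 above).

Answer: {b@B1, c@B3, e@B2, f@B3}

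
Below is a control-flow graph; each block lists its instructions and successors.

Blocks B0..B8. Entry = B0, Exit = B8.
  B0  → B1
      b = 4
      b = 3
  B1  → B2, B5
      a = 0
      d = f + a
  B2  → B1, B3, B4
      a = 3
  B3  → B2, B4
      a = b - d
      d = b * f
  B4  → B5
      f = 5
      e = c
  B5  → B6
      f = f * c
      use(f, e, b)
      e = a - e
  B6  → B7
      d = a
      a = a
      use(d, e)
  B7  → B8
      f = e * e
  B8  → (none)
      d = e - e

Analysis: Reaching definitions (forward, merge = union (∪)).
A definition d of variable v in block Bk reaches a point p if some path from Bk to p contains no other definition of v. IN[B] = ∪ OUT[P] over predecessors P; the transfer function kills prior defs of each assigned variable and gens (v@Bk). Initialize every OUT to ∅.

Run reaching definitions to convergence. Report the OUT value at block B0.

Per-block solution:
  B0:   IN={}   OUT={b@B0}
  B1:   IN={a@B2, b@B0, d@B1, d@B3}   OUT={a@B1, b@B0, d@B1}
  B2:   IN={a@B1, a@B3, b@B0, d@B1, d@B3}   OUT={a@B2, b@B0, d@B1, d@B3}
  B3:   IN={a@B2, b@B0, d@B1, d@B3}   OUT={a@B3, b@B0, d@B3}
  B4:   IN={a@B2, a@B3, b@B0, d@B1, d@B3}   OUT={a@B2, a@B3, b@B0, d@B1, d@B3, e@B4, f@B4}
  B5:   IN={a@B1, a@B2, a@B3, b@B0, d@B1, d@B3, e@B4, f@B4}   OUT={a@B1, a@B2, a@B3, b@B0, d@B1, d@B3, e@B5, f@B5}
  B6:   IN={a@B1, a@B2, a@B3, b@B0, d@B1, d@B3, e@B5, f@B5}   OUT={a@B6, b@B0, d@B6, e@B5, f@B5}
  B7:   IN={a@B6, b@B0, d@B6, e@B5, f@B5}   OUT={a@B6, b@B0, d@B6, e@B5, f@B7}
  B8:   IN={a@B6, b@B0, d@B6, e@B5, f@B7}   OUT={a@B6, b@B0, d@B8, e@B5, f@B7}

B0 is the boundary node: IN[B0] = {}
Applying B0's transfer function to that IN value gives OUT[B0] (row B0 above).

Answer: {b@B0}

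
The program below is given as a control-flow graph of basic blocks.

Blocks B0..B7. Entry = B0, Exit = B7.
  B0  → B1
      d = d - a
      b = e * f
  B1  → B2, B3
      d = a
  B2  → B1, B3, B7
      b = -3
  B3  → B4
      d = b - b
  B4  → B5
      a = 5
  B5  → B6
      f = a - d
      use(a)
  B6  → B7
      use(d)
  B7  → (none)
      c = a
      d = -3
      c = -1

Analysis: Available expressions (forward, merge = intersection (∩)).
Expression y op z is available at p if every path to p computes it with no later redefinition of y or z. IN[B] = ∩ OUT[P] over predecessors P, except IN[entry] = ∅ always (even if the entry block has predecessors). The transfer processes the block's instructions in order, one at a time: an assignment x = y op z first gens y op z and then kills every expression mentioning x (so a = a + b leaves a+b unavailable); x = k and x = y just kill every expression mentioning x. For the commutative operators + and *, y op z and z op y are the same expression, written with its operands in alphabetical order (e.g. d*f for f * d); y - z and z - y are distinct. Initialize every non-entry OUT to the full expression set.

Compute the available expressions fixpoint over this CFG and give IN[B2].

Fixpoint table:
  B0:  IN={}  OUT={e*f}
  B1:  IN={e*f}  OUT={e*f}
  B2:  IN={e*f}  OUT={e*f}
  B3:  IN={e*f}  OUT={b-b, e*f}
  B4:  IN={b-b, e*f}  OUT={b-b, e*f}
  B5:  IN={b-b, e*f}  OUT={a-d, b-b}
  B6:  IN={a-d, b-b}  OUT={a-d, b-b}
  B7:  IN={}  OUT={}

Merge at B2: IN[B2] = OUT[B1] = {e*f}

Answer: {e*f}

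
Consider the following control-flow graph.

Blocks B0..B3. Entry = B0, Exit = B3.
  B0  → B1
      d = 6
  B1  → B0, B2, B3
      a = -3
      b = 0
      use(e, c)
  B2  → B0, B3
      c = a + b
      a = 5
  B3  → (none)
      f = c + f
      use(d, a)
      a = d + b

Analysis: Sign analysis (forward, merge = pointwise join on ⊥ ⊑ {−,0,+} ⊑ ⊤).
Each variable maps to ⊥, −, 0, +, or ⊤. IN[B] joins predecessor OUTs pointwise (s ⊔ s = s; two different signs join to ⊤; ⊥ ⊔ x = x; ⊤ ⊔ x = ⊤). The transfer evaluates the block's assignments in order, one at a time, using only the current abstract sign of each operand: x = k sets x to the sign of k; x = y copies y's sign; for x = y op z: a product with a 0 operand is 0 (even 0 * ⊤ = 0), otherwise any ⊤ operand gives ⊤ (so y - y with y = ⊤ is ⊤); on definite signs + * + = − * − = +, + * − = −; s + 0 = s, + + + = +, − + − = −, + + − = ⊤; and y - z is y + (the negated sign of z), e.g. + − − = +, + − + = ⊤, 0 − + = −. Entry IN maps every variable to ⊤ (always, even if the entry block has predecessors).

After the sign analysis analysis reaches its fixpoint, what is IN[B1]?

Converged values:
  B0: | IN=(all ⊤) | OUT={d:+; rest ⊤}
  B1: | IN={d:+; rest ⊤} | OUT={a:-, b:0, d:+; rest ⊤}
  B2: | IN={a:-, b:0, d:+; rest ⊤} | OUT={a:+, b:0, c:-, d:+; rest ⊤}
  B3: | IN={b:0, d:+; rest ⊤} | OUT={a:+, b:0, d:+; rest ⊤}

Merge at B1: IN[B1] = OUT[B0] = {a: ⊤, b: ⊤, c: ⊤, d: +, e: ⊤, f: ⊤}

Answer: {a: ⊤, b: ⊤, c: ⊤, d: +, e: ⊤, f: ⊤}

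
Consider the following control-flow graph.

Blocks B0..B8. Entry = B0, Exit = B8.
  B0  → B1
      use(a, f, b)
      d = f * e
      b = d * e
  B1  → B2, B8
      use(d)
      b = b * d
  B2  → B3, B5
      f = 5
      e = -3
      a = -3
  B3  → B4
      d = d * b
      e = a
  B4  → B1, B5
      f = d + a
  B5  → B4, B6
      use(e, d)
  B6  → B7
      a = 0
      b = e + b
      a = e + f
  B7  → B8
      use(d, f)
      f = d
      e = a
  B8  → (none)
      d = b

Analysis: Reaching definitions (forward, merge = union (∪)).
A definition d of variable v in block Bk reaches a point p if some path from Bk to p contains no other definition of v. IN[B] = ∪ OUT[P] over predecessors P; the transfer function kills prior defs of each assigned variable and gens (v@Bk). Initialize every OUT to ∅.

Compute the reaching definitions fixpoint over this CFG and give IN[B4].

Fixpoint table:
  B0:   IN={}   OUT={b@B0, d@B0}
  B1:   IN={a@B2, b@B0, b@B1, d@B0, d@B3, e@B2, e@B3, f@B4}   OUT={a@B2, b@B1, d@B0, d@B3, e@B2, e@B3, f@B4}
  B2:   IN={a@B2, b@B1, d@B0, d@B3, e@B2, e@B3, f@B4}   OUT={a@B2, b@B1, d@B0, d@B3, e@B2, f@B2}
  B3:   IN={a@B2, b@B1, d@B0, d@B3, e@B2, f@B2}   OUT={a@B2, b@B1, d@B3, e@B3, f@B2}
  B4:   IN={a@B2, b@B1, d@B0, d@B3, e@B2, e@B3, f@B2, f@B4}   OUT={a@B2, b@B1, d@B0, d@B3, e@B2, e@B3, f@B4}
  B5:   IN={a@B2, b@B1, d@B0, d@B3, e@B2, e@B3, f@B2, f@B4}   OUT={a@B2, b@B1, d@B0, d@B3, e@B2, e@B3, f@B2, f@B4}
  B6:   IN={a@B2, b@B1, d@B0, d@B3, e@B2, e@B3, f@B2, f@B4}   OUT={a@B6, b@B6, d@B0, d@B3, e@B2, e@B3, f@B2, f@B4}
  B7:   IN={a@B6, b@B6, d@B0, d@B3, e@B2, e@B3, f@B2, f@B4}   OUT={a@B6, b@B6, d@B0, d@B3, e@B7, f@B7}
  B8:   IN={a@B2, a@B6, b@B1, b@B6, d@B0, d@B3, e@B2, e@B3, e@B7, f@B4, f@B7}   OUT={a@B2, a@B6, b@B1, b@B6, d@B8, e@B2, e@B3, e@B7, f@B4, f@B7}

Merge at B4: IN[B4] = OUT[B3] ⊔ OUT[B5] = {a@B2, b@B1, d@B0, d@B3, e@B2, e@B3, f@B2, f@B4}

Answer: {a@B2, b@B1, d@B0, d@B3, e@B2, e@B3, f@B2, f@B4}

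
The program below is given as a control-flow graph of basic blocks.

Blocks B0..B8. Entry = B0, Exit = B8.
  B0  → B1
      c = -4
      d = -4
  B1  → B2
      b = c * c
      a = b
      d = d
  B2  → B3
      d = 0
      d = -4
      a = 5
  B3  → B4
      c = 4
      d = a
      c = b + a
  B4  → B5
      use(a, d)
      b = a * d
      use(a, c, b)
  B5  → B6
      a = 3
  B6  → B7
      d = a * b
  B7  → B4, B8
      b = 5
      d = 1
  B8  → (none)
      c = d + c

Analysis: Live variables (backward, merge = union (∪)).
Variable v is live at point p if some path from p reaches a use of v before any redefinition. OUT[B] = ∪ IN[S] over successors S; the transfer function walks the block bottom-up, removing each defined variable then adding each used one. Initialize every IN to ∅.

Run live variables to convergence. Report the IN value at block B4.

Answer: {a, c, d}

Trace:
Per-block solution:
  B0: | IN={} | OUT={c, d}
  B1: | IN={c, d} | OUT={b}
  B2: | IN={b} | OUT={a, b}
  B3: | IN={a, b} | OUT={a, c, d}
  B4: | IN={a, c, d} | OUT={b, c}
  B5: | IN={b, c} | OUT={a, b, c}
  B6: | IN={a, b, c} | OUT={a, c}
  B7: | IN={a, c} | OUT={a, c, d}
  B8: | IN={c, d} | OUT={}

Merge at B4: OUT[B4] = IN[B5] = {b, c}
Applying B4's transfer function to that OUT value gives IN[B4] (row B4 above).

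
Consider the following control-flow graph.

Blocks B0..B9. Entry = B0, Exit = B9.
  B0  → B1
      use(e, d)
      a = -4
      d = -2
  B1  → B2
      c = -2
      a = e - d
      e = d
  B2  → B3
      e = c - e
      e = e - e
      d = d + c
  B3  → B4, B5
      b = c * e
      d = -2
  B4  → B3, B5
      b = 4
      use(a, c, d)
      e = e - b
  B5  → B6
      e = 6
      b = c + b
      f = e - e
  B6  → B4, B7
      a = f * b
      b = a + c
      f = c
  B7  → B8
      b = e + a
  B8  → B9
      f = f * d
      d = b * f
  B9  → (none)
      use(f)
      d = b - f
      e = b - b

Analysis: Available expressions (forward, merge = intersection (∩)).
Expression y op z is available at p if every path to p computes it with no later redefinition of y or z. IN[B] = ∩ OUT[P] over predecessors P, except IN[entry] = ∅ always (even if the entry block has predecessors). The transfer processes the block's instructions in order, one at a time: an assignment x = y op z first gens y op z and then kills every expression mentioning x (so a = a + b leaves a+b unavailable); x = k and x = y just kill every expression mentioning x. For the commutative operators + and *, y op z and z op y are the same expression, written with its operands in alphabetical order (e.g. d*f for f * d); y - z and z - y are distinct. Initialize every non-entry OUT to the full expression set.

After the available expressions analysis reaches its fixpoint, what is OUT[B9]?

Answer: {a+c, b*f, b-b, b-f}

Trace:
Converged values:
  B0:   IN={}   OUT={}
  B1:   IN={}   OUT={}
  B2:   IN={}   OUT={}
  B3:   IN={}   OUT={c*e}
  B4:   IN={}   OUT={}
  B5:   IN={}   OUT={e-e}
  B6:   IN={e-e}   OUT={a+c, e-e}
  B7:   IN={a+c, e-e}   OUT={a+c, a+e, e-e}
  B8:   IN={a+c, a+e, e-e}   OUT={a+c, a+e, b*f, e-e}
  B9:   IN={a+c, a+e, b*f, e-e}   OUT={a+c, b*f, b-b, b-f}

Merge at B9: IN[B9] = OUT[B8] = {a+c, a+e, b*f, e-e}
Applying B9's transfer function to that IN value gives OUT[B9] (row B9 above).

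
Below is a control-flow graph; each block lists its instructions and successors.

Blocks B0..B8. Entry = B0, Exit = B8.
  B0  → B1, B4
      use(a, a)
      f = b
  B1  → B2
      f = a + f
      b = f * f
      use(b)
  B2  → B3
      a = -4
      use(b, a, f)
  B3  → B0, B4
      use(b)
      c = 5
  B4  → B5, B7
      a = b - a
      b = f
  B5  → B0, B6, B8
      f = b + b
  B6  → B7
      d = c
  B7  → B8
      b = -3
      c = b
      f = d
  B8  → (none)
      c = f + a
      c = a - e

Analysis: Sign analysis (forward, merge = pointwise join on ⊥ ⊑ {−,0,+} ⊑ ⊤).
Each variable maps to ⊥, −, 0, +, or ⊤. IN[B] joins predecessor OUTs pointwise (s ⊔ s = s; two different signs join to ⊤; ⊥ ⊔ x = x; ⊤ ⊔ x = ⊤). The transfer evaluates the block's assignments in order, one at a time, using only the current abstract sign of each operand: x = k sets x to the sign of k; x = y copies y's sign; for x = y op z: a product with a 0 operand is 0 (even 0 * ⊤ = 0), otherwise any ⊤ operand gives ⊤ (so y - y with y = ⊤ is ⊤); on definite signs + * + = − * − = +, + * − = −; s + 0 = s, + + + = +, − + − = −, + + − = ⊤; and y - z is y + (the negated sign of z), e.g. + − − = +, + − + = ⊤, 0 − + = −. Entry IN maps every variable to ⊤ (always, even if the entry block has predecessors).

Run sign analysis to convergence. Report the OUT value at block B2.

Fixpoint table:
  B0:   IN=(all ⊤)   OUT=(all ⊤)
  B1:   IN=(all ⊤)   OUT=(all ⊤)
  B2:   IN=(all ⊤)   OUT={a:-; rest ⊤}
  B3:   IN={a:-; rest ⊤}   OUT={a:-, c:+; rest ⊤}
  B4:   IN=(all ⊤)   OUT=(all ⊤)
  B5:   IN=(all ⊤)   OUT=(all ⊤)
  B6:   IN=(all ⊤)   OUT=(all ⊤)
  B7:   IN=(all ⊤)   OUT={b:-, c:-; rest ⊤}
  B8:   IN=(all ⊤)   OUT=(all ⊤)

Merge at B2: IN[B2] = OUT[B1] = {a: ⊤, b: ⊤, c: ⊤, d: ⊤, e: ⊤, f: ⊤}
Applying B2's transfer function to that IN value gives OUT[B2] (row B2 above).

Answer: {a: -, b: ⊤, c: ⊤, d: ⊤, e: ⊤, f: ⊤}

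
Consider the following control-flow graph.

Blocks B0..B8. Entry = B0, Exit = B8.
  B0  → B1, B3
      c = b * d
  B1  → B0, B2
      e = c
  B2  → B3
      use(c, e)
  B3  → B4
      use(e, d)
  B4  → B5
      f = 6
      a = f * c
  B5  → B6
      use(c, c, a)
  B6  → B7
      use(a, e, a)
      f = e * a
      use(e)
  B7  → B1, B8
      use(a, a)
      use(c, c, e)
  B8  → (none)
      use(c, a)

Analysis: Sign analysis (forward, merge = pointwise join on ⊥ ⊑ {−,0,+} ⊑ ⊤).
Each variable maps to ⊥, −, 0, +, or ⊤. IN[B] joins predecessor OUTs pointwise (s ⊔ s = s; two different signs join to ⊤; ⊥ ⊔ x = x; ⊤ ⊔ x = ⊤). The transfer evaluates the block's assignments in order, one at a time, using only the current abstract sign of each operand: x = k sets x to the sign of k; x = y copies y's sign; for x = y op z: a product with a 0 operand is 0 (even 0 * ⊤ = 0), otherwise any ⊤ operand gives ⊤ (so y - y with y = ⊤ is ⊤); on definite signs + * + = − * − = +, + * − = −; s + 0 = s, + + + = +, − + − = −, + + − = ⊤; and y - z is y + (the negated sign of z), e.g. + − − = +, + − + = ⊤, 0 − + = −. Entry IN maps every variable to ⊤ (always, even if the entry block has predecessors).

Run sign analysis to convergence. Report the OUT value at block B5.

Per-block solution:
  B0: | IN=(all ⊤) | OUT=(all ⊤)
  B1: | IN=(all ⊤) | OUT=(all ⊤)
  B2: | IN=(all ⊤) | OUT=(all ⊤)
  B3: | IN=(all ⊤) | OUT=(all ⊤)
  B4: | IN=(all ⊤) | OUT={f:+; rest ⊤}
  B5: | IN={f:+; rest ⊤} | OUT={f:+; rest ⊤}
  B6: | IN={f:+; rest ⊤} | OUT=(all ⊤)
  B7: | IN=(all ⊤) | OUT=(all ⊤)
  B8: | IN=(all ⊤) | OUT=(all ⊤)

Merge at B5: IN[B5] = OUT[B4] = {a: ⊤, b: ⊤, c: ⊤, d: ⊤, e: ⊤, f: +}
Applying B5's transfer function to that IN value gives OUT[B5] (row B5 above).

Answer: {a: ⊤, b: ⊤, c: ⊤, d: ⊤, e: ⊤, f: +}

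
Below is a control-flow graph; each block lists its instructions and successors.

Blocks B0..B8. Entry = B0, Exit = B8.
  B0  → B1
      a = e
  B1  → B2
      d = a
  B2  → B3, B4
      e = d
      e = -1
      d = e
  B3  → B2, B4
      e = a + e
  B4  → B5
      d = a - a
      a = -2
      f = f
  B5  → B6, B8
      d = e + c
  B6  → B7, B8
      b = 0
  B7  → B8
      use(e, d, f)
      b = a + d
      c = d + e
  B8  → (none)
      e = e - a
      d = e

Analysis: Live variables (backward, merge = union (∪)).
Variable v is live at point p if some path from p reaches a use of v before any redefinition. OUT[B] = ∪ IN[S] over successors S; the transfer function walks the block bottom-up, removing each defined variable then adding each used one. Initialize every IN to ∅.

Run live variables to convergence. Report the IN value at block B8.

Answer: {a, e}

Trace:
Converged values:
  B0:   IN={c, e, f}   OUT={a, c, f}
  B1:   IN={a, c, f}   OUT={a, c, d, f}
  B2:   IN={a, c, d, f}   OUT={a, c, d, e, f}
  B3:   IN={a, c, d, e, f}   OUT={a, c, d, e, f}
  B4:   IN={a, c, e, f}   OUT={a, c, e, f}
  B5:   IN={a, c, e, f}   OUT={a, d, e, f}
  B6:   IN={a, d, e, f}   OUT={a, d, e, f}
  B7:   IN={a, d, e, f}   OUT={a, e}
  B8:   IN={a, e}   OUT={}

B8 is the boundary node: OUT[B8] = {}
Applying B8's transfer function to that OUT value gives IN[B8] (row B8 above).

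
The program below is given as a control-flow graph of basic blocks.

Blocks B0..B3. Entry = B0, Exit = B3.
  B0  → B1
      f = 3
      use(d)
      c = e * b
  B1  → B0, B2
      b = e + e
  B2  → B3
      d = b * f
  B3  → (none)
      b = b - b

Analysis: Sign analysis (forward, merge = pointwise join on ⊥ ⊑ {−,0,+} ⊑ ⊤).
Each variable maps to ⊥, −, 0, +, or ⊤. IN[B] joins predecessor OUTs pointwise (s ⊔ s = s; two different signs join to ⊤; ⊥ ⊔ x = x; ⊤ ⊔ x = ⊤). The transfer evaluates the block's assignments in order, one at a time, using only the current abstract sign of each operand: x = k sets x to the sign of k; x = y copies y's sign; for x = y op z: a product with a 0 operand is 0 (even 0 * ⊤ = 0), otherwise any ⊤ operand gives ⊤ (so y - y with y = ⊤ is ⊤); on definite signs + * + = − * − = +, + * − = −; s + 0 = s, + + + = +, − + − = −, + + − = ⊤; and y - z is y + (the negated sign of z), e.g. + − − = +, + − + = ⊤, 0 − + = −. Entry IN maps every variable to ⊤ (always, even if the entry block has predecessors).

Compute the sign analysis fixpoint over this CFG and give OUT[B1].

Answer: {a: ⊤, b: ⊤, c: ⊤, d: ⊤, e: ⊤, f: +}

Working:
Per-block solution:
  B0:  IN=(all ⊤)  OUT={f:+; rest ⊤}
  B1:  IN={f:+; rest ⊤}  OUT={f:+; rest ⊤}
  B2:  IN={f:+; rest ⊤}  OUT={f:+; rest ⊤}
  B3:  IN={f:+; rest ⊤}  OUT={f:+; rest ⊤}

Merge at B1: IN[B1] = OUT[B0] = {a: ⊤, b: ⊤, c: ⊤, d: ⊤, e: ⊤, f: +}
Applying B1's transfer function to that IN value gives OUT[B1] (row B1 above).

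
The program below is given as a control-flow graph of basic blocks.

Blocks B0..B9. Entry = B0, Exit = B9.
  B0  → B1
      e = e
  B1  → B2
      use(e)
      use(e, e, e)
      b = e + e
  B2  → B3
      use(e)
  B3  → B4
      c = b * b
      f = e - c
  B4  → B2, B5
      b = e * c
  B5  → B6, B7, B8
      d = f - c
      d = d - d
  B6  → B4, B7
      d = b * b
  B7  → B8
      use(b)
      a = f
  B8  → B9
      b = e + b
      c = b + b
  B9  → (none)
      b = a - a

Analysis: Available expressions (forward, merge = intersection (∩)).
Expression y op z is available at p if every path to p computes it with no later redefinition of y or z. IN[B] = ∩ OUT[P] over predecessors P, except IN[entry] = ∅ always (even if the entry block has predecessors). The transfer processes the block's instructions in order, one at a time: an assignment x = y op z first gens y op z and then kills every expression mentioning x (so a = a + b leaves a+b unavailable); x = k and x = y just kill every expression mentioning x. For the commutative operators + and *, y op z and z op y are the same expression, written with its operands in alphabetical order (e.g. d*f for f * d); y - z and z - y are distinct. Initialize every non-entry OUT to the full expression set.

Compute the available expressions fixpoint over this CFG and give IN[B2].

Answer: {e+e}

Derivation:
Converged values:
  B0:   IN={}   OUT={}
  B1:   IN={}   OUT={e+e}
  B2:   IN={e+e}   OUT={e+e}
  B3:   IN={e+e}   OUT={b*b, e+e, e-c}
  B4:   IN={b*b, e+e, e-c}   OUT={c*e, e+e, e-c}
  B5:   IN={c*e, e+e, e-c}   OUT={c*e, e+e, e-c, f-c}
  B6:   IN={c*e, e+e, e-c, f-c}   OUT={b*b, c*e, e+e, e-c, f-c}
  B7:   IN={c*e, e+e, e-c, f-c}   OUT={c*e, e+e, e-c, f-c}
  B8:   IN={c*e, e+e, e-c, f-c}   OUT={b+b, e+e}
  B9:   IN={b+b, e+e}   OUT={a-a, e+e}

Merge at B2: IN[B2] = OUT[B1] ∩ OUT[B4] = {e+e}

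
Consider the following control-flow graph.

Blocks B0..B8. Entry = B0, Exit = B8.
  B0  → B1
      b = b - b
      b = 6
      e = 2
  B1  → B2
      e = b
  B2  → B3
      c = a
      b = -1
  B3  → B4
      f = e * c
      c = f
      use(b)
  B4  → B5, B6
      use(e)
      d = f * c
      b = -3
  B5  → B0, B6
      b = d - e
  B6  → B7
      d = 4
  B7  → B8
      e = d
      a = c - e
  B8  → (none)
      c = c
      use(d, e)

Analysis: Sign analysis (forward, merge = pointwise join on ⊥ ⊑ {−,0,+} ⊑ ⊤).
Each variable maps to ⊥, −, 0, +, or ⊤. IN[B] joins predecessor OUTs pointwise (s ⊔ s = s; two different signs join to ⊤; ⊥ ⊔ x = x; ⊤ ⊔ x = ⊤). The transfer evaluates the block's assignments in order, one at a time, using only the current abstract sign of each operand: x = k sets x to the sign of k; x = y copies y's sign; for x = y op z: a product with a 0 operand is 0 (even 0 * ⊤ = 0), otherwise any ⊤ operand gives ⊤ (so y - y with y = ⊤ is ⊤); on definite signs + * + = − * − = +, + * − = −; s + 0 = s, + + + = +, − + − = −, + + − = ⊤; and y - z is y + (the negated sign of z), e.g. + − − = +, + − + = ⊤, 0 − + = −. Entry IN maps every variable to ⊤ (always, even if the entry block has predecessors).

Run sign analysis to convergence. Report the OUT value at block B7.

Converged values:
  B0: | IN=(all ⊤) | OUT={b:+, e:+; rest ⊤}
  B1: | IN={b:+, e:+; rest ⊤} | OUT={b:+, e:+; rest ⊤}
  B2: | IN={b:+, e:+; rest ⊤} | OUT={b:-, e:+; rest ⊤}
  B3: | IN={b:-, e:+; rest ⊤} | OUT={b:-, e:+; rest ⊤}
  B4: | IN={b:-, e:+; rest ⊤} | OUT={b:-, e:+; rest ⊤}
  B5: | IN={b:-, e:+; rest ⊤} | OUT={e:+; rest ⊤}
  B6: | IN={e:+; rest ⊤} | OUT={d:+, e:+; rest ⊤}
  B7: | IN={d:+, e:+; rest ⊤} | OUT={d:+, e:+; rest ⊤}
  B8: | IN={d:+, e:+; rest ⊤} | OUT={d:+, e:+; rest ⊤}

Merge at B7: IN[B7] = OUT[B6] = {a: ⊤, b: ⊤, c: ⊤, d: +, e: +, f: ⊤}
Applying B7's transfer function to that IN value gives OUT[B7] (row B7 above).

Answer: {a: ⊤, b: ⊤, c: ⊤, d: +, e: +, f: ⊤}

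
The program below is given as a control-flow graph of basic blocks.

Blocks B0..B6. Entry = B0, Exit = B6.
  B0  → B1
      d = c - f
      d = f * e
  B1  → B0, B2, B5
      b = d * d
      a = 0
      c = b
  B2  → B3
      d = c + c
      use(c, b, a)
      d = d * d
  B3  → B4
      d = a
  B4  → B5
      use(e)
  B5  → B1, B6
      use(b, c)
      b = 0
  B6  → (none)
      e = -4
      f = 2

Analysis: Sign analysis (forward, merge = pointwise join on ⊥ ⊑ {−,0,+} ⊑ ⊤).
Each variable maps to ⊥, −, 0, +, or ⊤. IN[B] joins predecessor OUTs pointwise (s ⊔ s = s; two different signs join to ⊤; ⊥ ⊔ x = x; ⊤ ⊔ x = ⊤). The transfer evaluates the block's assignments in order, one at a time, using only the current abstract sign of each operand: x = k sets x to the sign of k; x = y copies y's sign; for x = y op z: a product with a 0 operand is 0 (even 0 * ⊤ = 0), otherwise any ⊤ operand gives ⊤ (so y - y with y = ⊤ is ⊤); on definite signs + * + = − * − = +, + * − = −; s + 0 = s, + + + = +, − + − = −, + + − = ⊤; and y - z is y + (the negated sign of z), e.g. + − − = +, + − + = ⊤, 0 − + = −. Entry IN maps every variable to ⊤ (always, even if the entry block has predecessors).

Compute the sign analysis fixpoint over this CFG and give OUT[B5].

Fixpoint table:
  B0: | IN=(all ⊤) | OUT=(all ⊤)
  B1: | IN=(all ⊤) | OUT={a:0; rest ⊤}
  B2: | IN={a:0; rest ⊤} | OUT={a:0; rest ⊤}
  B3: | IN={a:0; rest ⊤} | OUT={a:0, d:0; rest ⊤}
  B4: | IN={a:0, d:0; rest ⊤} | OUT={a:0, d:0; rest ⊤}
  B5: | IN={a:0; rest ⊤} | OUT={a:0, b:0; rest ⊤}
  B6: | IN={a:0, b:0; rest ⊤} | OUT={a:0, b:0, e:-, f:+; rest ⊤}

Merge at B5: IN[B5] = OUT[B1] ⊔ OUT[B4] = {a: 0, b: ⊤, c: ⊤, d: ⊤, e: ⊤, f: ⊤}
Applying B5's transfer function to that IN value gives OUT[B5] (row B5 above).

Answer: {a: 0, b: 0, c: ⊤, d: ⊤, e: ⊤, f: ⊤}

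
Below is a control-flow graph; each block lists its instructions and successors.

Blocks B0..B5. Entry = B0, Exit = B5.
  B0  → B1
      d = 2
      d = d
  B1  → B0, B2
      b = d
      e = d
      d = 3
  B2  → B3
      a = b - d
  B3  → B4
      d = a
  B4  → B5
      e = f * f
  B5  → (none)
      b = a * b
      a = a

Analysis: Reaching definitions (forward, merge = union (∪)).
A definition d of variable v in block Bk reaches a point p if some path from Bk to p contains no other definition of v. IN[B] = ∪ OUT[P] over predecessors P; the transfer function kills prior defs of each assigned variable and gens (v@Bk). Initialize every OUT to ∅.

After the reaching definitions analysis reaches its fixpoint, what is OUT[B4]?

Converged values:
  B0: | IN={b@B1, d@B1, e@B1} | OUT={b@B1, d@B0, e@B1}
  B1: | IN={b@B1, d@B0, e@B1} | OUT={b@B1, d@B1, e@B1}
  B2: | IN={b@B1, d@B1, e@B1} | OUT={a@B2, b@B1, d@B1, e@B1}
  B3: | IN={a@B2, b@B1, d@B1, e@B1} | OUT={a@B2, b@B1, d@B3, e@B1}
  B4: | IN={a@B2, b@B1, d@B3, e@B1} | OUT={a@B2, b@B1, d@B3, e@B4}
  B5: | IN={a@B2, b@B1, d@B3, e@B4} | OUT={a@B5, b@B5, d@B3, e@B4}

Merge at B4: IN[B4] = OUT[B3] = {a@B2, b@B1, d@B3, e@B1}
Applying B4's transfer function to that IN value gives OUT[B4] (row B4 above).

Answer: {a@B2, b@B1, d@B3, e@B4}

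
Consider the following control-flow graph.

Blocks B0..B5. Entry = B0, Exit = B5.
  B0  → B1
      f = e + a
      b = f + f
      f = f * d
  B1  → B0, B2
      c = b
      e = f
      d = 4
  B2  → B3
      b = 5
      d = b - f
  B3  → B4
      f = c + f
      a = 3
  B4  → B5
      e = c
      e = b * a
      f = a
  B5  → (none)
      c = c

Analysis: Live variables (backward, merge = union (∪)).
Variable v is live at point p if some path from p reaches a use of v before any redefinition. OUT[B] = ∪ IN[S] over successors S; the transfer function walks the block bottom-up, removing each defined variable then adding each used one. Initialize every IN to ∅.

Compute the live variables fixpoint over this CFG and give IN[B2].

Answer: {c, f}

Trace:
Per-block solution:
  B0:   IN={a, d, e}   OUT={a, b, f}
  B1:   IN={a, b, f}   OUT={a, c, d, e, f}
  B2:   IN={c, f}   OUT={b, c, f}
  B3:   IN={b, c, f}   OUT={a, b, c}
  B4:   IN={a, b, c}   OUT={c}
  B5:   IN={c}   OUT={}

Merge at B2: OUT[B2] = IN[B3] = {b, c, f}
Applying B2's transfer function to that OUT value gives IN[B2] (row B2 above).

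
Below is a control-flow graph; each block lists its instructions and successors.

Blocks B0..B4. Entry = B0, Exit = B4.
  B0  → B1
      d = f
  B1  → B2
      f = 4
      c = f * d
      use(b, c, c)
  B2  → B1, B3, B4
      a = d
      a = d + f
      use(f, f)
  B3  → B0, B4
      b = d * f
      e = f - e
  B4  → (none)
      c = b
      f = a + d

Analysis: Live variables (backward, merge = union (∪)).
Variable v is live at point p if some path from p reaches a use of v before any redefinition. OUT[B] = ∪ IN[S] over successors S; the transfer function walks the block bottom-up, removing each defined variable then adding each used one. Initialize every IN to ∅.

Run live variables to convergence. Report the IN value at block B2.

Answer: {b, d, e, f}

Working:
Per-block solution:
  B0: | IN={b, e, f} | OUT={b, d, e}
  B1: | IN={b, d, e} | OUT={b, d, e, f}
  B2: | IN={b, d, e, f} | OUT={a, b, d, e, f}
  B3: | IN={a, d, e, f} | OUT={a, b, d, e, f}
  B4: | IN={a, b, d} | OUT={}

Merge at B2: OUT[B2] = IN[B1] ⊔ IN[B3] ⊔ IN[B4] = {a, b, d, e, f}
Applying B2's transfer function to that OUT value gives IN[B2] (row B2 above).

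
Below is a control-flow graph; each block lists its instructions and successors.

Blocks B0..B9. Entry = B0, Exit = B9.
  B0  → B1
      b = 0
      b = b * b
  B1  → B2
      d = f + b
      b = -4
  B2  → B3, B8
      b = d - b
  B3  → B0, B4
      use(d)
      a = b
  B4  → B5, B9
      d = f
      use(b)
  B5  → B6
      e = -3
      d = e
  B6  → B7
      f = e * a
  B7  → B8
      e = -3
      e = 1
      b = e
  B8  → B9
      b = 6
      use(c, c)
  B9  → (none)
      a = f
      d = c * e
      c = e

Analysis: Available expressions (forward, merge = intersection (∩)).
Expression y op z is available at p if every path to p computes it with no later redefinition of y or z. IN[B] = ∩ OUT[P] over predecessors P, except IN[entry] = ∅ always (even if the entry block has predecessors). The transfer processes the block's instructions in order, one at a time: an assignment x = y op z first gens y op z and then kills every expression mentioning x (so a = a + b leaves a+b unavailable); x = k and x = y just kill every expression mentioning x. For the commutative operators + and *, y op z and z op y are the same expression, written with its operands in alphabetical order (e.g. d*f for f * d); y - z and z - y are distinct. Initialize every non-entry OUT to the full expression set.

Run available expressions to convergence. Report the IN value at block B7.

Answer: {a*e}

Derivation:
Fixpoint table:
  B0:   IN={}   OUT={}
  B1:   IN={}   OUT={}
  B2:   IN={}   OUT={}
  B3:   IN={}   OUT={}
  B4:   IN={}   OUT={}
  B5:   IN={}   OUT={}
  B6:   IN={}   OUT={a*e}
  B7:   IN={a*e}   OUT={}
  B8:   IN={}   OUT={}
  B9:   IN={}   OUT={}

Merge at B7: IN[B7] = OUT[B6] = {a*e}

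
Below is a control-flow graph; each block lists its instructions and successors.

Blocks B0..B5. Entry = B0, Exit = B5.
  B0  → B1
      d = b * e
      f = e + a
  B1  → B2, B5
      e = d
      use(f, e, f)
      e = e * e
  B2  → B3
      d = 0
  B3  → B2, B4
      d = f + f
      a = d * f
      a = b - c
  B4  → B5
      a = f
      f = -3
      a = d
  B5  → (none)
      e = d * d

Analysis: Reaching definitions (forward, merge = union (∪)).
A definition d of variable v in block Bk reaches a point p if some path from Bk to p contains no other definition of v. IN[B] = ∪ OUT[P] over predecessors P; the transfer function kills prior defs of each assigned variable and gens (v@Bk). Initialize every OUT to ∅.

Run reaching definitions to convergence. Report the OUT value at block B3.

Answer: {a@B3, d@B3, e@B1, f@B0}

Trace:
Per-block solution:
  B0: | IN={} | OUT={d@B0, f@B0}
  B1: | IN={d@B0, f@B0} | OUT={d@B0, e@B1, f@B0}
  B2: | IN={a@B3, d@B0, d@B3, e@B1, f@B0} | OUT={a@B3, d@B2, e@B1, f@B0}
  B3: | IN={a@B3, d@B2, e@B1, f@B0} | OUT={a@B3, d@B3, e@B1, f@B0}
  B4: | IN={a@B3, d@B3, e@B1, f@B0} | OUT={a@B4, d@B3, e@B1, f@B4}
  B5: | IN={a@B4, d@B0, d@B3, e@B1, f@B0, f@B4} | OUT={a@B4, d@B0, d@B3, e@B5, f@B0, f@B4}

Merge at B3: IN[B3] = OUT[B2] = {a@B3, d@B2, e@B1, f@B0}
Applying B3's transfer function to that IN value gives OUT[B3] (row B3 above).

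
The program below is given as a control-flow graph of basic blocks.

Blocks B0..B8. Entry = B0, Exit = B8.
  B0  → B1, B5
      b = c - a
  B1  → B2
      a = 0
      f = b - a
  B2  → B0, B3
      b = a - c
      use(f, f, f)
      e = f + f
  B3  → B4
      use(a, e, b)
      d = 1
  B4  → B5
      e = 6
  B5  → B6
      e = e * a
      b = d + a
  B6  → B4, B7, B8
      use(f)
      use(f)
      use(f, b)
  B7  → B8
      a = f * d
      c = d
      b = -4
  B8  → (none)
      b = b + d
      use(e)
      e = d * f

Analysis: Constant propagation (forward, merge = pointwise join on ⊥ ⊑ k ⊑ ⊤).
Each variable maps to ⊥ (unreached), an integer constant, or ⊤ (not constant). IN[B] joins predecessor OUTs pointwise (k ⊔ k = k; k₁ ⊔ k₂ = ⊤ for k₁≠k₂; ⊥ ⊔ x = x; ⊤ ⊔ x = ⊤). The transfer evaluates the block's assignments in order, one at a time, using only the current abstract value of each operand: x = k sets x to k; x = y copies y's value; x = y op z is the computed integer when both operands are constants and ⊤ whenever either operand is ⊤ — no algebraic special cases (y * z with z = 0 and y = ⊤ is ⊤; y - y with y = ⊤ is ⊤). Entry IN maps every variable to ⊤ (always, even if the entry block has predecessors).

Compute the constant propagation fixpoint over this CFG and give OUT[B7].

Fixpoint table:
  B0:  IN=(all ⊤)  OUT=(all ⊤)
  B1:  IN=(all ⊤)  OUT={a:0; rest ⊤}
  B2:  IN={a:0; rest ⊤}  OUT={a:0; rest ⊤}
  B3:  IN={a:0; rest ⊤}  OUT={a:0, d:1; rest ⊤}
  B4:  IN=(all ⊤)  OUT={e:6; rest ⊤}
  B5:  IN=(all ⊤)  OUT=(all ⊤)
  B6:  IN=(all ⊤)  OUT=(all ⊤)
  B7:  IN=(all ⊤)  OUT={b:-4; rest ⊤}
  B8:  IN=(all ⊤)  OUT=(all ⊤)

Merge at B7: IN[B7] = OUT[B6] = {a: ⊤, b: ⊤, c: ⊤, d: ⊤, e: ⊤, f: ⊤}
Applying B7's transfer function to that IN value gives OUT[B7] (row B7 above).

Answer: {a: ⊤, b: -4, c: ⊤, d: ⊤, e: ⊤, f: ⊤}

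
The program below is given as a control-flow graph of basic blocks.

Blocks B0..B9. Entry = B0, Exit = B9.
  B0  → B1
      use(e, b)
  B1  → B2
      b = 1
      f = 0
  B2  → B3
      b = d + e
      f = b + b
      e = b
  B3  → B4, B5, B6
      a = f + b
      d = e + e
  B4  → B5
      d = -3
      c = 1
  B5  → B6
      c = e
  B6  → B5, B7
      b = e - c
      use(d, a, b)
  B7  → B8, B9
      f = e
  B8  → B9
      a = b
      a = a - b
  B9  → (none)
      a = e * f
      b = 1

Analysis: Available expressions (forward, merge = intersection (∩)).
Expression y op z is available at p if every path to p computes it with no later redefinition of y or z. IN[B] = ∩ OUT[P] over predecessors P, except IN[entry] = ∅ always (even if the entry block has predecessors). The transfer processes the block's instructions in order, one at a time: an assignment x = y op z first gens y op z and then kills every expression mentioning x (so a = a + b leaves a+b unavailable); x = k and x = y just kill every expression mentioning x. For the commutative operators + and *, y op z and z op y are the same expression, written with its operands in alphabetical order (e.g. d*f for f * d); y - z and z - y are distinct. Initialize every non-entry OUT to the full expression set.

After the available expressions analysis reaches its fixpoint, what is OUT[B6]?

Answer: {e+e, e-c}

Trace:
Fixpoint table:
  B0:  IN={}  OUT={}
  B1:  IN={}  OUT={}
  B2:  IN={}  OUT={b+b}
  B3:  IN={b+b}  OUT={b+b, b+f, e+e}
  B4:  IN={b+b, b+f, e+e}  OUT={b+b, b+f, e+e}
  B5:  IN={e+e}  OUT={e+e}
  B6:  IN={e+e}  OUT={e+e, e-c}
  B7:  IN={e+e, e-c}  OUT={e+e, e-c}
  B8:  IN={e+e, e-c}  OUT={e+e, e-c}
  B9:  IN={e+e, e-c}  OUT={e*f, e+e, e-c}

Merge at B6: IN[B6] = OUT[B3] ∩ OUT[B5] = {e+e}
Applying B6's transfer function to that IN value gives OUT[B6] (row B6 above).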